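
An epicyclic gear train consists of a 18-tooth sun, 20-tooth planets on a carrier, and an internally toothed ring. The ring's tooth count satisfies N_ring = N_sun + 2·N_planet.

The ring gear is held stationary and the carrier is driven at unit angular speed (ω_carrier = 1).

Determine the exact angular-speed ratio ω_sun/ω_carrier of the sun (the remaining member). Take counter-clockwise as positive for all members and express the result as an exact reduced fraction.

N_ring = 18 + 2·20 = 58
18(ω_s−ω_c) = −58(ω_r−ω_c),  ω_r=0, ω_c=1
ω_s = 1 − (58/18)(0−1) = 38/9
ω_s/ω_c = 38/9

38/9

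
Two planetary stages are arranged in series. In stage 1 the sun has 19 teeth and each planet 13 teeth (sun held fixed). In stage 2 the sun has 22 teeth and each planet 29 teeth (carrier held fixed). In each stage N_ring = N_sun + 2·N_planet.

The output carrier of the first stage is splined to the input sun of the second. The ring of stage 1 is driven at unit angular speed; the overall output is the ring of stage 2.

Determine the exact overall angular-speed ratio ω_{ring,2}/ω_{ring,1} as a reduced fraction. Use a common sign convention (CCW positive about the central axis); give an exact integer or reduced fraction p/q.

Stage 1: N_ring = 19 + 2·13 = 45
Stage 1: 19(ω_s−ω_c) = −45(ω_r−ω_c),  ω_s=0, ω_r=1
Stage 1: 19(0−ω_c) = −45(1−ω_c)  ⇒  64ω_c = 45  ⇒  ω_c = 45/64
  ⇒ ω_c¹/ω_r¹ = 45/64
Stage 2: N_ring = 22 + 2·29 = 80
Stage 2: 22(ω_s−ω_c) = −80(ω_r−ω_c),  ω_c=0, ω_s=1
Stage 2: ω_r = 0 − (22/80)(1−0) = -11/40
  ⇒ ω_r²/ω_s² = -11/40
Coupling ω_s² = ω_c¹ ⇒ overall = 45/64 × -11/40 = -99/512

-99/512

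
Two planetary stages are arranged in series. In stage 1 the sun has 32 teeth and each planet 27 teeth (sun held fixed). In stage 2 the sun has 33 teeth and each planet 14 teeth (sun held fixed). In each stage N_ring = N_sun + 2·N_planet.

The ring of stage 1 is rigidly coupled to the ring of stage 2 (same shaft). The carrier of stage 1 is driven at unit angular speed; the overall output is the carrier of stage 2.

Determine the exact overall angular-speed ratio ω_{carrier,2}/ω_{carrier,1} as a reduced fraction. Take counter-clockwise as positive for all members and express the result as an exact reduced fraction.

Stage 1: N_ring = 32 + 2·27 = 86
Stage 1: 32(ω_s−ω_c) = −86(ω_r−ω_c),  ω_s=0, ω_c=1
Stage 1: ω_r = 1 − (32/86)(0−1) = 59/43
  ⇒ ω_r¹/ω_c¹ = 59/43
Stage 2: N_ring = 33 + 2·14 = 61
Stage 2: 33(ω_s−ω_c) = −61(ω_r−ω_c),  ω_s=0, ω_r=1
Stage 2: 33(0−ω_c) = −61(1−ω_c)  ⇒  94ω_c = 61  ⇒  ω_c = 61/94
  ⇒ ω_c²/ω_r² = 61/94
Coupling ω_r² = ω_r¹ ⇒ overall = 59/43 × 61/94 = 3599/4042

3599/4042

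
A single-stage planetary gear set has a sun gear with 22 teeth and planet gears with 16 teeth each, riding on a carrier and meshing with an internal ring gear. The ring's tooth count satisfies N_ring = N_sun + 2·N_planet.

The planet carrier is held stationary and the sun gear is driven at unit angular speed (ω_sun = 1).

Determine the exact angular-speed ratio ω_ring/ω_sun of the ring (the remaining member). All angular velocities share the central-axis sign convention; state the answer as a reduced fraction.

N_ring = 22 + 2·16 = 54
22(ω_s−ω_c) = −54(ω_r−ω_c),  ω_c=0, ω_s=1
ω_r = 0 − (22/54)(1−0) = -11/27
ω_r/ω_s = -11/27

-11/27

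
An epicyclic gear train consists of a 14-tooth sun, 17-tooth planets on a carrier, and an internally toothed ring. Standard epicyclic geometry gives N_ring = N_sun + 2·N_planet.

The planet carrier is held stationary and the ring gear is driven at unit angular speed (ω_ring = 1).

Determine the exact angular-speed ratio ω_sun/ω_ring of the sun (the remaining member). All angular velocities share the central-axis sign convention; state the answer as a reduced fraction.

-24/7

N_ring = 14 + 2·17 = 48
14(ω_s−ω_c) = −48(ω_r−ω_c),  ω_c=0, ω_r=1
ω_s = 0 − (48/14)(1−0) = -24/7
ω_s/ω_r = -24/7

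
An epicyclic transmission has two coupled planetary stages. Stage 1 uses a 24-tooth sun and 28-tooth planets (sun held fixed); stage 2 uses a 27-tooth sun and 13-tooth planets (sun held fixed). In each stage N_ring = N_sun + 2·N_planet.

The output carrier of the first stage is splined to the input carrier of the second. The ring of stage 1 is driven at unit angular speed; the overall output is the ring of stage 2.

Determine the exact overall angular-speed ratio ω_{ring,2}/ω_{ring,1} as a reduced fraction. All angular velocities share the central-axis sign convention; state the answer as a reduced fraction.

800/689

Stage 1: N_ring = 24 + 2·28 = 80
Stage 1: 24(ω_s−ω_c) = −80(ω_r−ω_c),  ω_s=0, ω_r=1
Stage 1: 24(0−ω_c) = −80(1−ω_c)  ⇒  104ω_c = 80  ⇒  ω_c = 10/13
  ⇒ ω_c¹/ω_r¹ = 10/13
Stage 2: N_ring = 27 + 2·13 = 53
Stage 2: 27(ω_s−ω_c) = −53(ω_r−ω_c),  ω_s=0, ω_c=1
Stage 2: ω_r = 1 − (27/53)(0−1) = 80/53
  ⇒ ω_r²/ω_c² = 80/53
Coupling ω_c² = ω_c¹ ⇒ overall = 10/13 × 80/53 = 800/689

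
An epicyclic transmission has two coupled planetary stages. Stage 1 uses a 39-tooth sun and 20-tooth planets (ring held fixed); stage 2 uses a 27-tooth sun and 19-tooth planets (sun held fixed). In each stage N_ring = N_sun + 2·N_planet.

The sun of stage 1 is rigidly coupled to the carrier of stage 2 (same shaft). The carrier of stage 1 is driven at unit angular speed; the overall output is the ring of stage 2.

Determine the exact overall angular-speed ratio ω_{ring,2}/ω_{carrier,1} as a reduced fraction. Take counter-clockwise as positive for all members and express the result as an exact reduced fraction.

Stage 1: N_ring = 39 + 2·20 = 79
Stage 1: 39(ω_s−ω_c) = −79(ω_r−ω_c),  ω_r=0, ω_c=1
Stage 1: ω_s = 1 − (79/39)(0−1) = 118/39
  ⇒ ω_s¹/ω_c¹ = 118/39
Stage 2: N_ring = 27 + 2·19 = 65
Stage 2: 27(ω_s−ω_c) = −65(ω_r−ω_c),  ω_s=0, ω_c=1
Stage 2: ω_r = 1 − (27/65)(0−1) = 92/65
  ⇒ ω_r²/ω_c² = 92/65
Coupling ω_c² = ω_s¹ ⇒ overall = 118/39 × 92/65 = 10856/2535

10856/2535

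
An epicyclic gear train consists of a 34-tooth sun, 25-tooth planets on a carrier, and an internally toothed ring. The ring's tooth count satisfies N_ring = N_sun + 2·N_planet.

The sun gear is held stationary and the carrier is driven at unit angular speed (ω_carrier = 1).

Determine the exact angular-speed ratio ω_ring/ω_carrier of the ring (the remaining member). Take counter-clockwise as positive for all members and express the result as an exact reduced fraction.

59/42

N_ring = 34 + 2·25 = 84
34(ω_s−ω_c) = −84(ω_r−ω_c),  ω_s=0, ω_c=1
ω_r = 1 − (34/84)(0−1) = 59/42
ω_r/ω_c = 59/42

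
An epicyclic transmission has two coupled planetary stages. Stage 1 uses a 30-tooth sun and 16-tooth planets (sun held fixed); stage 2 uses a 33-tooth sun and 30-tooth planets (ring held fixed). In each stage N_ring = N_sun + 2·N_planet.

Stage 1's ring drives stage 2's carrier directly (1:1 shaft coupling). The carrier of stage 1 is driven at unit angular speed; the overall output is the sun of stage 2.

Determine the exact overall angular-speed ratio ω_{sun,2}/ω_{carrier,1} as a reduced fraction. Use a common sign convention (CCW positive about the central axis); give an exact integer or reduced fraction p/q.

Stage 1: N_ring = 30 + 2·16 = 62
Stage 1: 30(ω_s−ω_c) = −62(ω_r−ω_c),  ω_s=0, ω_c=1
Stage 1: ω_r = 1 − (30/62)(0−1) = 46/31
  ⇒ ω_r¹/ω_c¹ = 46/31
Stage 2: N_ring = 33 + 2·30 = 93
Stage 2: 33(ω_s−ω_c) = −93(ω_r−ω_c),  ω_r=0, ω_c=1
Stage 2: ω_s = 1 − (93/33)(0−1) = 42/11
  ⇒ ω_s²/ω_c² = 42/11
Coupling ω_c² = ω_r¹ ⇒ overall = 46/31 × 42/11 = 1932/341

1932/341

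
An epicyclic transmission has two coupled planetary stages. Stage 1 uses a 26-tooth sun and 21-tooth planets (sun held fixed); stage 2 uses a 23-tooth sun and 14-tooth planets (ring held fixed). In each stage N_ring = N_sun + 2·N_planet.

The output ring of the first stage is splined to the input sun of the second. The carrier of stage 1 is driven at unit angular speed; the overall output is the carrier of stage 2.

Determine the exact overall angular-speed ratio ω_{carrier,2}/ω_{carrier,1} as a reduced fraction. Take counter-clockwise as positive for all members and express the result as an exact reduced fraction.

1081/2516

Stage 1: N_ring = 26 + 2·21 = 68
Stage 1: 26(ω_s−ω_c) = −68(ω_r−ω_c),  ω_s=0, ω_c=1
Stage 1: ω_r = 1 − (26/68)(0−1) = 47/34
  ⇒ ω_r¹/ω_c¹ = 47/34
Stage 2: N_ring = 23 + 2·14 = 51
Stage 2: 23(ω_s−ω_c) = −51(ω_r−ω_c),  ω_r=0, ω_s=1
Stage 2: 23(1−ω_c) = −51(0−ω_c)  ⇒  74ω_c = 23  ⇒  ω_c = 23/74
  ⇒ ω_c²/ω_s² = 23/74
Coupling ω_s² = ω_r¹ ⇒ overall = 47/34 × 23/74 = 1081/2516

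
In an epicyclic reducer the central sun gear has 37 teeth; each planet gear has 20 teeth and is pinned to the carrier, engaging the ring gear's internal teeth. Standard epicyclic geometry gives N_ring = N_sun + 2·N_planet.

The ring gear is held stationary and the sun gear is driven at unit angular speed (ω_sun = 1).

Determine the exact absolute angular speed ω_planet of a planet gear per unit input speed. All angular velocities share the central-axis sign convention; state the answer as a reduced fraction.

N_ring = 37 + 2·20 = 77
37(ω_s−ω_c) = −77(ω_r−ω_c),  ω_r=0, ω_s=1
37(1−ω_c) = −77(0−ω_c)  ⇒  114ω_c = 37  ⇒  ω_c = 37/114
sun–planet: 37·(1−37/114) = −20·(ω_p−ω_c)  ⇒  ω_p−ω_c = −(37/20)·(77/114) = -2849/2280
ω_p = 37/114 − 2849/2280 = -37/40

-37/40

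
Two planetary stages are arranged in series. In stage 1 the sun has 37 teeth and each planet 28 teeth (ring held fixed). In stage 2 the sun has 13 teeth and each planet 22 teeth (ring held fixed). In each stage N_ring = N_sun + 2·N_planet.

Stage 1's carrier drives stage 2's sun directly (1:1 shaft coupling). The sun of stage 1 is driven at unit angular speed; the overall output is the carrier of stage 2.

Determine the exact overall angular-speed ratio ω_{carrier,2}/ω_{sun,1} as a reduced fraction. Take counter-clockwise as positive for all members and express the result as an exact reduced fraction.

Stage 1: N_ring = 37 + 2·28 = 93
Stage 1: 37(ω_s−ω_c) = −93(ω_r−ω_c),  ω_r=0, ω_s=1
Stage 1: 37(1−ω_c) = −93(0−ω_c)  ⇒  130ω_c = 37  ⇒  ω_c = 37/130
  ⇒ ω_c¹/ω_s¹ = 37/130
Stage 2: N_ring = 13 + 2·22 = 57
Stage 2: 13(ω_s−ω_c) = −57(ω_r−ω_c),  ω_r=0, ω_s=1
Stage 2: 13(1−ω_c) = −57(0−ω_c)  ⇒  70ω_c = 13  ⇒  ω_c = 13/70
  ⇒ ω_c²/ω_s² = 13/70
Coupling ω_s² = ω_c¹ ⇒ overall = 37/130 × 13/70 = 37/700

37/700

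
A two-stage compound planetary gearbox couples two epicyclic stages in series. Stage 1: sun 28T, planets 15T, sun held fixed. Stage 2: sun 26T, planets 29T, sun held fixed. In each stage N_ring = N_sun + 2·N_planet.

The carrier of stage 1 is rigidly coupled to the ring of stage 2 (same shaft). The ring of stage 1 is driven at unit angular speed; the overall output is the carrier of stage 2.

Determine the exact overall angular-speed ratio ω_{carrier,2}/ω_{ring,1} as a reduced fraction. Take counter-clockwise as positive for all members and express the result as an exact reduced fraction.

Stage 1: N_ring = 28 + 2·15 = 58
Stage 1: 28(ω_s−ω_c) = −58(ω_r−ω_c),  ω_s=0, ω_r=1
Stage 1: 28(0−ω_c) = −58(1−ω_c)  ⇒  86ω_c = 58  ⇒  ω_c = 29/43
  ⇒ ω_c¹/ω_r¹ = 29/43
Stage 2: N_ring = 26 + 2·29 = 84
Stage 2: 26(ω_s−ω_c) = −84(ω_r−ω_c),  ω_s=0, ω_r=1
Stage 2: 26(0−ω_c) = −84(1−ω_c)  ⇒  110ω_c = 84  ⇒  ω_c = 42/55
  ⇒ ω_c²/ω_r² = 42/55
Coupling ω_r² = ω_c¹ ⇒ overall = 29/43 × 42/55 = 1218/2365

1218/2365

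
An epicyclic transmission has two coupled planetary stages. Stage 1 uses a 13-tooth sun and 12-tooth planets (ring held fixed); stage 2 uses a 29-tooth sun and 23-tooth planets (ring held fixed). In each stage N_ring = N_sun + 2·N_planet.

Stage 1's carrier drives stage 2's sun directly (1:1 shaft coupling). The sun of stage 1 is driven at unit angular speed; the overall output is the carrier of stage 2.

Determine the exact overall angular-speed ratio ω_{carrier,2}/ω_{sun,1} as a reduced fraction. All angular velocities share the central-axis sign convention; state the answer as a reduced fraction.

Stage 1: N_ring = 13 + 2·12 = 37
Stage 1: 13(ω_s−ω_c) = −37(ω_r−ω_c),  ω_r=0, ω_s=1
Stage 1: 13(1−ω_c) = −37(0−ω_c)  ⇒  50ω_c = 13  ⇒  ω_c = 13/50
  ⇒ ω_c¹/ω_s¹ = 13/50
Stage 2: N_ring = 29 + 2·23 = 75
Stage 2: 29(ω_s−ω_c) = −75(ω_r−ω_c),  ω_r=0, ω_s=1
Stage 2: 29(1−ω_c) = −75(0−ω_c)  ⇒  104ω_c = 29  ⇒  ω_c = 29/104
  ⇒ ω_c²/ω_s² = 29/104
Coupling ω_s² = ω_c¹ ⇒ overall = 13/50 × 29/104 = 29/400

29/400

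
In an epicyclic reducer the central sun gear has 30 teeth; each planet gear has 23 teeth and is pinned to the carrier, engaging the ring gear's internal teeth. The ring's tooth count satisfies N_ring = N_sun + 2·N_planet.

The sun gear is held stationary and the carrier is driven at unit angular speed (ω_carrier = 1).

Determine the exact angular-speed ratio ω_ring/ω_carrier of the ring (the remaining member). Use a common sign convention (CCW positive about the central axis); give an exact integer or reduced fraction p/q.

N_ring = 30 + 2·23 = 76
30(ω_s−ω_c) = −76(ω_r−ω_c),  ω_s=0, ω_c=1
ω_r = 1 − (30/76)(0−1) = 53/38
ω_r/ω_c = 53/38

53/38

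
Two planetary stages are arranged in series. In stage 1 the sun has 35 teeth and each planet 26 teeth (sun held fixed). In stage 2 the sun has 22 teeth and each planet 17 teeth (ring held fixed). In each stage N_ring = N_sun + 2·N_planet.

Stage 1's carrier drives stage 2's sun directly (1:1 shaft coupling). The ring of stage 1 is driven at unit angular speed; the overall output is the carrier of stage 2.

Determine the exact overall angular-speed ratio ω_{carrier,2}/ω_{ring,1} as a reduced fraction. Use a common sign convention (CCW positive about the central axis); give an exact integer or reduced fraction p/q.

319/1586

Stage 1: N_ring = 35 + 2·26 = 87
Stage 1: 35(ω_s−ω_c) = −87(ω_r−ω_c),  ω_s=0, ω_r=1
Stage 1: 35(0−ω_c) = −87(1−ω_c)  ⇒  122ω_c = 87  ⇒  ω_c = 87/122
  ⇒ ω_c¹/ω_r¹ = 87/122
Stage 2: N_ring = 22 + 2·17 = 56
Stage 2: 22(ω_s−ω_c) = −56(ω_r−ω_c),  ω_r=0, ω_s=1
Stage 2: 22(1−ω_c) = −56(0−ω_c)  ⇒  78ω_c = 22  ⇒  ω_c = 11/39
  ⇒ ω_c²/ω_s² = 11/39
Coupling ω_s² = ω_c¹ ⇒ overall = 87/122 × 11/39 = 319/1586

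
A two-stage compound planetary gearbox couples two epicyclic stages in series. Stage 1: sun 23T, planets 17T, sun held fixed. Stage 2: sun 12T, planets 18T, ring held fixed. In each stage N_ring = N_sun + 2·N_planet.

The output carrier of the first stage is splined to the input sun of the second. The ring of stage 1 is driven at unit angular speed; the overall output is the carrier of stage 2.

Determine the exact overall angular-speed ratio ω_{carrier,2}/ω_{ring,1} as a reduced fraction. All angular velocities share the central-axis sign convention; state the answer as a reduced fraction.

Stage 1: N_ring = 23 + 2·17 = 57
Stage 1: 23(ω_s−ω_c) = −57(ω_r−ω_c),  ω_s=0, ω_r=1
Stage 1: 23(0−ω_c) = −57(1−ω_c)  ⇒  80ω_c = 57  ⇒  ω_c = 57/80
  ⇒ ω_c¹/ω_r¹ = 57/80
Stage 2: N_ring = 12 + 2·18 = 48
Stage 2: 12(ω_s−ω_c) = −48(ω_r−ω_c),  ω_r=0, ω_s=1
Stage 2: 12(1−ω_c) = −48(0−ω_c)  ⇒  60ω_c = 12  ⇒  ω_c = 1/5
  ⇒ ω_c²/ω_s² = 1/5
Coupling ω_s² = ω_c¹ ⇒ overall = 57/80 × 1/5 = 57/400

57/400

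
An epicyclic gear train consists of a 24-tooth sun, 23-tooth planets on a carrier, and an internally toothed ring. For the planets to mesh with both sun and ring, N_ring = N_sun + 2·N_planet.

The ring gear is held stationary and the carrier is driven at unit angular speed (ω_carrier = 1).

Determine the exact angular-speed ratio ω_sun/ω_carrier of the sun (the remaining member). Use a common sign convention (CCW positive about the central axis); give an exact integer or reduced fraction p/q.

N_ring = 24 + 2·23 = 70
24(ω_s−ω_c) = −70(ω_r−ω_c),  ω_r=0, ω_c=1
ω_s = 1 − (70/24)(0−1) = 47/12
ω_s/ω_c = 47/12

47/12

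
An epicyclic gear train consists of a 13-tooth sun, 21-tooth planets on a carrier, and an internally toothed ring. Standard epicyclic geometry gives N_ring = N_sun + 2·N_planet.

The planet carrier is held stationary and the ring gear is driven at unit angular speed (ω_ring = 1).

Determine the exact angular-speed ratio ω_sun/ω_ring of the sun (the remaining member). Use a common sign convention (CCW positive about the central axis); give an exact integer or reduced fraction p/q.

N_ring = 13 + 2·21 = 55
13(ω_s−ω_c) = −55(ω_r−ω_c),  ω_c=0, ω_r=1
ω_s = 0 − (55/13)(1−0) = -55/13
ω_s/ω_r = -55/13

-55/13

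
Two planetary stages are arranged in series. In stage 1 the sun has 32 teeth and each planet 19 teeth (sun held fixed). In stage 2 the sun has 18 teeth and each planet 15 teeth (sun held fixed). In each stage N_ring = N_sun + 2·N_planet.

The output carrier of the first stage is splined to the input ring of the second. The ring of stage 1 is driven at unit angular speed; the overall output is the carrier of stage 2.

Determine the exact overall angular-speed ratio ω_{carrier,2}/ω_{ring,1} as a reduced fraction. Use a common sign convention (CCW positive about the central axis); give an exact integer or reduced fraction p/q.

Stage 1: N_ring = 32 + 2·19 = 70
Stage 1: 32(ω_s−ω_c) = −70(ω_r−ω_c),  ω_s=0, ω_r=1
Stage 1: 32(0−ω_c) = −70(1−ω_c)  ⇒  102ω_c = 70  ⇒  ω_c = 35/51
  ⇒ ω_c¹/ω_r¹ = 35/51
Stage 2: N_ring = 18 + 2·15 = 48
Stage 2: 18(ω_s−ω_c) = −48(ω_r−ω_c),  ω_s=0, ω_r=1
Stage 2: 18(0−ω_c) = −48(1−ω_c)  ⇒  66ω_c = 48  ⇒  ω_c = 8/11
  ⇒ ω_c²/ω_r² = 8/11
Coupling ω_r² = ω_c¹ ⇒ overall = 35/51 × 8/11 = 280/561

280/561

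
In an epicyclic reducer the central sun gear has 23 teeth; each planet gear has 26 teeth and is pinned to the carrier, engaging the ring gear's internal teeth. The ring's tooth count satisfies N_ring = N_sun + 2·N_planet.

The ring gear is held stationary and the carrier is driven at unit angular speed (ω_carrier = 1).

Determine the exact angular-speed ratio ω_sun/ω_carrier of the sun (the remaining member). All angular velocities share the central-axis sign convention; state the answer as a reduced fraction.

N_ring = 23 + 2·26 = 75
23(ω_s−ω_c) = −75(ω_r−ω_c),  ω_r=0, ω_c=1
ω_s = 1 − (75/23)(0−1) = 98/23
ω_s/ω_c = 98/23

98/23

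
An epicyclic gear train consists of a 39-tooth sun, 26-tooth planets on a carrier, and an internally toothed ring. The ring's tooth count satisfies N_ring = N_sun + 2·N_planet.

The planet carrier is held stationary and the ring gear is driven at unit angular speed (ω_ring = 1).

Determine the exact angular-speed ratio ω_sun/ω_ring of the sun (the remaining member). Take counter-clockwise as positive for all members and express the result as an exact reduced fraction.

N_ring = 39 + 2·26 = 91
39(ω_s−ω_c) = −91(ω_r−ω_c),  ω_c=0, ω_r=1
ω_s = 0 − (91/39)(1−0) = -7/3
ω_s/ω_r = -7/3

-7/3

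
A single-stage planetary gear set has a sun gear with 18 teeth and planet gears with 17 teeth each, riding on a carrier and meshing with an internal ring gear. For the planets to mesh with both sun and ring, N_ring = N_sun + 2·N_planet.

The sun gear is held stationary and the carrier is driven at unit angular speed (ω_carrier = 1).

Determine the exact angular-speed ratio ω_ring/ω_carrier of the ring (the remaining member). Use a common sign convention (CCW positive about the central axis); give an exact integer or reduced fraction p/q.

N_ring = 18 + 2·17 = 52
18(ω_s−ω_c) = −52(ω_r−ω_c),  ω_s=0, ω_c=1
ω_r = 1 − (18/52)(0−1) = 35/26
ω_r/ω_c = 35/26

35/26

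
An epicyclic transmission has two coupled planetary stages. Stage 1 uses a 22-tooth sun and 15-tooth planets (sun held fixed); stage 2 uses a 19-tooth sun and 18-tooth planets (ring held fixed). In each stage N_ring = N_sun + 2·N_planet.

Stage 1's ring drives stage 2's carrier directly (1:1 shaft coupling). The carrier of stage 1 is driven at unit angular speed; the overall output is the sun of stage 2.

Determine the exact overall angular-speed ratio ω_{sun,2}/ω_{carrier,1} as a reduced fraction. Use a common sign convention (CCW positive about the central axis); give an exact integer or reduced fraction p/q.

Stage 1: N_ring = 22 + 2·15 = 52
Stage 1: 22(ω_s−ω_c) = −52(ω_r−ω_c),  ω_s=0, ω_c=1
Stage 1: ω_r = 1 − (22/52)(0−1) = 37/26
  ⇒ ω_r¹/ω_c¹ = 37/26
Stage 2: N_ring = 19 + 2·18 = 55
Stage 2: 19(ω_s−ω_c) = −55(ω_r−ω_c),  ω_r=0, ω_c=1
Stage 2: ω_s = 1 − (55/19)(0−1) = 74/19
  ⇒ ω_s²/ω_c² = 74/19
Coupling ω_c² = ω_r¹ ⇒ overall = 37/26 × 74/19 = 1369/247

1369/247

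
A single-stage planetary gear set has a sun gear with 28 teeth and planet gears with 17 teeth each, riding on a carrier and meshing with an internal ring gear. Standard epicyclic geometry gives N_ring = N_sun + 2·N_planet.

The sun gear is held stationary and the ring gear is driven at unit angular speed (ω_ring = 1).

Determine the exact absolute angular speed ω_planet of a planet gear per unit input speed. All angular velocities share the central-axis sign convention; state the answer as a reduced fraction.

N_ring = 28 + 2·17 = 62
28(ω_s−ω_c) = −62(ω_r−ω_c),  ω_s=0, ω_r=1
28(0−ω_c) = −62(1−ω_c)  ⇒  90ω_c = 62  ⇒  ω_c = 31/45
sun–planet: 28·(0−31/45) = −17·(ω_p−ω_c)  ⇒  ω_p−ω_c = −(28/17)·(-31/45) = 868/765
ω_p = 31/45 + 868/765 = 31/17

31/17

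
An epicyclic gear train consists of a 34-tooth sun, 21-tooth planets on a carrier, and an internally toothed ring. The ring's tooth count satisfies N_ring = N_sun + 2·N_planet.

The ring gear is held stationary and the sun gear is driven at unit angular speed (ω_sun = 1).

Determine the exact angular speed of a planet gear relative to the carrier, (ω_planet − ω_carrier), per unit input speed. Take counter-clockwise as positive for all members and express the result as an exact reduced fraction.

-1292/1155

N_ring = 34 + 2·21 = 76
34(ω_s−ω_c) = −76(ω_r−ω_c),  ω_r=0, ω_s=1
34(1−ω_c) = −76(0−ω_c)  ⇒  110ω_c = 34  ⇒  ω_c = 17/55
sun–planet: 34·(1−17/55) = −21·(ω_p−ω_c)  ⇒  ω_p−ω_c = −(34/21)·(38/55) = -1292/1155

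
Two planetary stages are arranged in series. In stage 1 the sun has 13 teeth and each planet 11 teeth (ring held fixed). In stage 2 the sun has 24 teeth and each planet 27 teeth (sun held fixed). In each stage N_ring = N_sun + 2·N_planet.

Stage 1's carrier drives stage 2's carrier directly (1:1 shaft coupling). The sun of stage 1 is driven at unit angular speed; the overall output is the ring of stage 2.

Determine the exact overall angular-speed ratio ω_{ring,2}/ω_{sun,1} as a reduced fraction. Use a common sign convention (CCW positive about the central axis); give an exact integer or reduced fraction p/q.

Stage 1: N_ring = 13 + 2·11 = 35
Stage 1: 13(ω_s−ω_c) = −35(ω_r−ω_c),  ω_r=0, ω_s=1
Stage 1: 13(1−ω_c) = −35(0−ω_c)  ⇒  48ω_c = 13  ⇒  ω_c = 13/48
  ⇒ ω_c¹/ω_s¹ = 13/48
Stage 2: N_ring = 24 + 2·27 = 78
Stage 2: 24(ω_s−ω_c) = −78(ω_r−ω_c),  ω_s=0, ω_c=1
Stage 2: ω_r = 1 − (24/78)(0−1) = 17/13
  ⇒ ω_r²/ω_c² = 17/13
Coupling ω_c² = ω_c¹ ⇒ overall = 13/48 × 17/13 = 17/48

17/48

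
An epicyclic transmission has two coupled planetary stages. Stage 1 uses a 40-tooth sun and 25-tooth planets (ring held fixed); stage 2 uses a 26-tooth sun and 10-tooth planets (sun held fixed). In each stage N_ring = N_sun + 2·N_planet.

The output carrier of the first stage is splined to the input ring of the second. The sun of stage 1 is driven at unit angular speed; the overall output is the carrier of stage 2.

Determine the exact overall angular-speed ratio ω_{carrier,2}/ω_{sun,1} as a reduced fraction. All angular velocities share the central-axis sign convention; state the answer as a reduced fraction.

23/117

Stage 1: N_ring = 40 + 2·25 = 90
Stage 1: 40(ω_s−ω_c) = −90(ω_r−ω_c),  ω_r=0, ω_s=1
Stage 1: 40(1−ω_c) = −90(0−ω_c)  ⇒  130ω_c = 40  ⇒  ω_c = 4/13
  ⇒ ω_c¹/ω_s¹ = 4/13
Stage 2: N_ring = 26 + 2·10 = 46
Stage 2: 26(ω_s−ω_c) = −46(ω_r−ω_c),  ω_s=0, ω_r=1
Stage 2: 26(0−ω_c) = −46(1−ω_c)  ⇒  72ω_c = 46  ⇒  ω_c = 23/36
  ⇒ ω_c²/ω_r² = 23/36
Coupling ω_r² = ω_c¹ ⇒ overall = 4/13 × 23/36 = 23/117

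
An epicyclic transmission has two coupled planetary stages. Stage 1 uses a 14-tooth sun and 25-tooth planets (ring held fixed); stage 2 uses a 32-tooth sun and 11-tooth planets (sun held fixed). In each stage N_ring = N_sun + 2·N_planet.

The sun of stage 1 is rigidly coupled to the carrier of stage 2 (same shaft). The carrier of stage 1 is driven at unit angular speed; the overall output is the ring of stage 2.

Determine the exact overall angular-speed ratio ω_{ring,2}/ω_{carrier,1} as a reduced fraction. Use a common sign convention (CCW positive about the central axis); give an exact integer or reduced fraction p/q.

559/63

Stage 1: N_ring = 14 + 2·25 = 64
Stage 1: 14(ω_s−ω_c) = −64(ω_r−ω_c),  ω_r=0, ω_c=1
Stage 1: ω_s = 1 − (64/14)(0−1) = 39/7
  ⇒ ω_s¹/ω_c¹ = 39/7
Stage 2: N_ring = 32 + 2·11 = 54
Stage 2: 32(ω_s−ω_c) = −54(ω_r−ω_c),  ω_s=0, ω_c=1
Stage 2: ω_r = 1 − (32/54)(0−1) = 43/27
  ⇒ ω_r²/ω_c² = 43/27
Coupling ω_c² = ω_s¹ ⇒ overall = 39/7 × 43/27 = 559/63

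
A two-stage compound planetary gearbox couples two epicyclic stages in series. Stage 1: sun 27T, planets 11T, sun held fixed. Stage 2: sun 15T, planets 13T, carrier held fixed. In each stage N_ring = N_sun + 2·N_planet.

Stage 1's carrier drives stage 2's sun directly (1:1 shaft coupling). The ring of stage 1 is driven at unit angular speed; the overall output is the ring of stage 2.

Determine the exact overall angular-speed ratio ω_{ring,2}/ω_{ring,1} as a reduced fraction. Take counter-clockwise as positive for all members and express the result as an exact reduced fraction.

-735/3116

Stage 1: N_ring = 27 + 2·11 = 49
Stage 1: 27(ω_s−ω_c) = −49(ω_r−ω_c),  ω_s=0, ω_r=1
Stage 1: 27(0−ω_c) = −49(1−ω_c)  ⇒  76ω_c = 49  ⇒  ω_c = 49/76
  ⇒ ω_c¹/ω_r¹ = 49/76
Stage 2: N_ring = 15 + 2·13 = 41
Stage 2: 15(ω_s−ω_c) = −41(ω_r−ω_c),  ω_c=0, ω_s=1
Stage 2: ω_r = 0 − (15/41)(1−0) = -15/41
  ⇒ ω_r²/ω_s² = -15/41
Coupling ω_s² = ω_c¹ ⇒ overall = 49/76 × -15/41 = -735/3116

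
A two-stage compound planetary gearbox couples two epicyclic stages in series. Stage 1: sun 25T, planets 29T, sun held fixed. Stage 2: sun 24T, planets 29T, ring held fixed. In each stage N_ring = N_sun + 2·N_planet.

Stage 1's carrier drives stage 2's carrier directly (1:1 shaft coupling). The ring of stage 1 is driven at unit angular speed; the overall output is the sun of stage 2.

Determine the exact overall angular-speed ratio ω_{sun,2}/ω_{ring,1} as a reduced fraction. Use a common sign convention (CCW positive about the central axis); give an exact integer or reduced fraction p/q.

4399/1296

Stage 1: N_ring = 25 + 2·29 = 83
Stage 1: 25(ω_s−ω_c) = −83(ω_r−ω_c),  ω_s=0, ω_r=1
Stage 1: 25(0−ω_c) = −83(1−ω_c)  ⇒  108ω_c = 83  ⇒  ω_c = 83/108
  ⇒ ω_c¹/ω_r¹ = 83/108
Stage 2: N_ring = 24 + 2·29 = 82
Stage 2: 24(ω_s−ω_c) = −82(ω_r−ω_c),  ω_r=0, ω_c=1
Stage 2: ω_s = 1 − (82/24)(0−1) = 53/12
  ⇒ ω_s²/ω_c² = 53/12
Coupling ω_c² = ω_c¹ ⇒ overall = 83/108 × 53/12 = 4399/1296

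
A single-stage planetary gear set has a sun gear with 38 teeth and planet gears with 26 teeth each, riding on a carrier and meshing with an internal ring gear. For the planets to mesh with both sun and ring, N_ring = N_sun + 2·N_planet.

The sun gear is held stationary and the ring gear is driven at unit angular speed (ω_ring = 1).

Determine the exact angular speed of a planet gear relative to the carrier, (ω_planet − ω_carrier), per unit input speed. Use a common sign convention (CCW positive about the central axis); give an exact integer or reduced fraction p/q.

N_ring = 38 + 2·26 = 90
38(ω_s−ω_c) = −90(ω_r−ω_c),  ω_s=0, ω_r=1
38(0−ω_c) = −90(1−ω_c)  ⇒  128ω_c = 90  ⇒  ω_c = 45/64
sun–planet: 38·(0−45/64) = −26·(ω_p−ω_c)  ⇒  ω_p−ω_c = −(38/26)·(-45/64) = 855/832

855/832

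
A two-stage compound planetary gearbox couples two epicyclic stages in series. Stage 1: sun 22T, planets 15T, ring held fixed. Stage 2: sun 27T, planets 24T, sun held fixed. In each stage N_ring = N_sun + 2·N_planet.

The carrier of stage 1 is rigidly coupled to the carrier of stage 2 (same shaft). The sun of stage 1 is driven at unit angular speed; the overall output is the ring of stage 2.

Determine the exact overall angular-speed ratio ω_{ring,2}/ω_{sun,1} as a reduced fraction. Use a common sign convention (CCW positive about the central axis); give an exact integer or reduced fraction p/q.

Stage 1: N_ring = 22 + 2·15 = 52
Stage 1: 22(ω_s−ω_c) = −52(ω_r−ω_c),  ω_r=0, ω_s=1
Stage 1: 22(1−ω_c) = −52(0−ω_c)  ⇒  74ω_c = 22  ⇒  ω_c = 11/37
  ⇒ ω_c¹/ω_s¹ = 11/37
Stage 2: N_ring = 27 + 2·24 = 75
Stage 2: 27(ω_s−ω_c) = −75(ω_r−ω_c),  ω_s=0, ω_c=1
Stage 2: ω_r = 1 − (27/75)(0−1) = 34/25
  ⇒ ω_r²/ω_c² = 34/25
Coupling ω_c² = ω_c¹ ⇒ overall = 11/37 × 34/25 = 374/925

374/925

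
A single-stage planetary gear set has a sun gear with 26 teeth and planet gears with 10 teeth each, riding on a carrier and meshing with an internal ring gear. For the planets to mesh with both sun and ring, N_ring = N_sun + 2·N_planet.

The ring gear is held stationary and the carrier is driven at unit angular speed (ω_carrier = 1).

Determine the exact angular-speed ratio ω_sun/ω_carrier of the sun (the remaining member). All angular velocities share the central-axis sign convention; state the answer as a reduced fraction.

36/13

N_ring = 26 + 2·10 = 46
26(ω_s−ω_c) = −46(ω_r−ω_c),  ω_r=0, ω_c=1
ω_s = 1 − (46/26)(0−1) = 36/13
ω_s/ω_c = 36/13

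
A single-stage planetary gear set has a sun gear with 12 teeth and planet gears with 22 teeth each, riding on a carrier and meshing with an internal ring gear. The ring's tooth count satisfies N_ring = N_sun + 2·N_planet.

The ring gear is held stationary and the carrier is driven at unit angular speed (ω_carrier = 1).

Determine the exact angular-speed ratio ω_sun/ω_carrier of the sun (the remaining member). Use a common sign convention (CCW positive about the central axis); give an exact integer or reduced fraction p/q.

N_ring = 12 + 2·22 = 56
12(ω_s−ω_c) = −56(ω_r−ω_c),  ω_r=0, ω_c=1
ω_s = 1 − (56/12)(0−1) = 17/3
ω_s/ω_c = 17/3

17/3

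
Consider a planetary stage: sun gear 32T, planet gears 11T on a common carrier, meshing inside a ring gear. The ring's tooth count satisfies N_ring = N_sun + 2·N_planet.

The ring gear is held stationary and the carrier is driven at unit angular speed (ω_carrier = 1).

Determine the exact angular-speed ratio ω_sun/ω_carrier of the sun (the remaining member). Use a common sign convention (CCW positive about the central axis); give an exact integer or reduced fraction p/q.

N_ring = 32 + 2·11 = 54
32(ω_s−ω_c) = −54(ω_r−ω_c),  ω_r=0, ω_c=1
ω_s = 1 − (54/32)(0−1) = 43/16
ω_s/ω_c = 43/16

43/16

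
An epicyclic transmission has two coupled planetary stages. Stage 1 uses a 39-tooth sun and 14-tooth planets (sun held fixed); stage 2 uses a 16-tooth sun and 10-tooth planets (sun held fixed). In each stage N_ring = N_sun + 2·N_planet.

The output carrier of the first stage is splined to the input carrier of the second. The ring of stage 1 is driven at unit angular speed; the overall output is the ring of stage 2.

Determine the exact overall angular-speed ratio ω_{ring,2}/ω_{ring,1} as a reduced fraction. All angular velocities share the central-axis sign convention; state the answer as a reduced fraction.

Stage 1: N_ring = 39 + 2·14 = 67
Stage 1: 39(ω_s−ω_c) = −67(ω_r−ω_c),  ω_s=0, ω_r=1
Stage 1: 39(0−ω_c) = −67(1−ω_c)  ⇒  106ω_c = 67  ⇒  ω_c = 67/106
  ⇒ ω_c¹/ω_r¹ = 67/106
Stage 2: N_ring = 16 + 2·10 = 36
Stage 2: 16(ω_s−ω_c) = −36(ω_r−ω_c),  ω_s=0, ω_c=1
Stage 2: ω_r = 1 − (16/36)(0−1) = 13/9
  ⇒ ω_r²/ω_c² = 13/9
Coupling ω_c² = ω_c¹ ⇒ overall = 67/106 × 13/9 = 871/954

871/954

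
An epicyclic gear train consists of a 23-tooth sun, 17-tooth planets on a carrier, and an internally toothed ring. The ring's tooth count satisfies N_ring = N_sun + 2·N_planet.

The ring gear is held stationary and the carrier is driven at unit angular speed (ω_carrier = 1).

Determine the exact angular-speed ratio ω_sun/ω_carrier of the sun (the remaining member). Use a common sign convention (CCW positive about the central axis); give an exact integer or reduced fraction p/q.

80/23

N_ring = 23 + 2·17 = 57
23(ω_s−ω_c) = −57(ω_r−ω_c),  ω_r=0, ω_c=1
ω_s = 1 − (57/23)(0−1) = 80/23
ω_s/ω_c = 80/23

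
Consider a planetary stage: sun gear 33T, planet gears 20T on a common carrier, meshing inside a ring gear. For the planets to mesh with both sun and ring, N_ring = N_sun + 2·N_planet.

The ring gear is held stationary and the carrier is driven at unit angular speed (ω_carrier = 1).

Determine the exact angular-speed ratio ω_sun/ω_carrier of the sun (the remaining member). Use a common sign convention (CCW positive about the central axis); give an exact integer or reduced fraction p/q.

N_ring = 33 + 2·20 = 73
33(ω_s−ω_c) = −73(ω_r−ω_c),  ω_r=0, ω_c=1
ω_s = 1 − (73/33)(0−1) = 106/33
ω_s/ω_c = 106/33

106/33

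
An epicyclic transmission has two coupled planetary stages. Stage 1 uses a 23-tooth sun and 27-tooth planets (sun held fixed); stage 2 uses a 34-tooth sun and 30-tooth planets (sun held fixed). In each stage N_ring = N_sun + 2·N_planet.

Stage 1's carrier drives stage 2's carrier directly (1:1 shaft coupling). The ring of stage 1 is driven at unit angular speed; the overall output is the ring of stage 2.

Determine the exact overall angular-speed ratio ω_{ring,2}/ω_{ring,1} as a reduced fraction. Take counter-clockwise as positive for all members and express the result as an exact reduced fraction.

Stage 1: N_ring = 23 + 2·27 = 77
Stage 1: 23(ω_s−ω_c) = −77(ω_r−ω_c),  ω_s=0, ω_r=1
Stage 1: 23(0−ω_c) = −77(1−ω_c)  ⇒  100ω_c = 77  ⇒  ω_c = 77/100
  ⇒ ω_c¹/ω_r¹ = 77/100
Stage 2: N_ring = 34 + 2·30 = 94
Stage 2: 34(ω_s−ω_c) = −94(ω_r−ω_c),  ω_s=0, ω_c=1
Stage 2: ω_r = 1 − (34/94)(0−1) = 64/47
  ⇒ ω_r²/ω_c² = 64/47
Coupling ω_c² = ω_c¹ ⇒ overall = 77/100 × 64/47 = 1232/1175

1232/1175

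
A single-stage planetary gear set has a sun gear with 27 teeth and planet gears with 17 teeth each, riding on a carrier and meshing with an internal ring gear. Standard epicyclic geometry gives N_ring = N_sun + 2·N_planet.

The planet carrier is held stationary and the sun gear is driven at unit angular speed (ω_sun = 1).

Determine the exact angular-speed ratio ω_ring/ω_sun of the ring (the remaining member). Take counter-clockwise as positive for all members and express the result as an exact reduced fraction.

-27/61

N_ring = 27 + 2·17 = 61
27(ω_s−ω_c) = −61(ω_r−ω_c),  ω_c=0, ω_s=1
ω_r = 0 − (27/61)(1−0) = -27/61
ω_r/ω_s = -27/61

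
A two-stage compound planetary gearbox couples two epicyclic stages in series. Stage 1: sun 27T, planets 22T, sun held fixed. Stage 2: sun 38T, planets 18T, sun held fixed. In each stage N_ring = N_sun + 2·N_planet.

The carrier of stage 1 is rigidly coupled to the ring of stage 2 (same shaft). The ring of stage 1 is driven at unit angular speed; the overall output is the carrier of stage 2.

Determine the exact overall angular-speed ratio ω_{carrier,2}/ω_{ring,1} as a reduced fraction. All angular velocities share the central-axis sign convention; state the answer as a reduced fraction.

Stage 1: N_ring = 27 + 2·22 = 71
Stage 1: 27(ω_s−ω_c) = −71(ω_r−ω_c),  ω_s=0, ω_r=1
Stage 1: 27(0−ω_c) = −71(1−ω_c)  ⇒  98ω_c = 71  ⇒  ω_c = 71/98
  ⇒ ω_c¹/ω_r¹ = 71/98
Stage 2: N_ring = 38 + 2·18 = 74
Stage 2: 38(ω_s−ω_c) = −74(ω_r−ω_c),  ω_s=0, ω_r=1
Stage 2: 38(0−ω_c) = −74(1−ω_c)  ⇒  112ω_c = 74  ⇒  ω_c = 37/56
  ⇒ ω_c²/ω_r² = 37/56
Coupling ω_r² = ω_c¹ ⇒ overall = 71/98 × 37/56 = 2627/5488

2627/5488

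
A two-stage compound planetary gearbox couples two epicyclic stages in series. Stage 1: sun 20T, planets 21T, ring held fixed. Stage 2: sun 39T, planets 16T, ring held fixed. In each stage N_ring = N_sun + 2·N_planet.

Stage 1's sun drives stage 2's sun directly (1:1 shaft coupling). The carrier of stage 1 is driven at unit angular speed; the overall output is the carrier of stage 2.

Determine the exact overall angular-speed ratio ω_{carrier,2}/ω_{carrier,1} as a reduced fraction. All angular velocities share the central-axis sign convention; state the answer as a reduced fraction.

Stage 1: N_ring = 20 + 2·21 = 62
Stage 1: 20(ω_s−ω_c) = −62(ω_r−ω_c),  ω_r=0, ω_c=1
Stage 1: ω_s = 1 − (62/20)(0−1) = 41/10
  ⇒ ω_s¹/ω_c¹ = 41/10
Stage 2: N_ring = 39 + 2·16 = 71
Stage 2: 39(ω_s−ω_c) = −71(ω_r−ω_c),  ω_r=0, ω_s=1
Stage 2: 39(1−ω_c) = −71(0−ω_c)  ⇒  110ω_c = 39  ⇒  ω_c = 39/110
  ⇒ ω_c²/ω_s² = 39/110
Coupling ω_s² = ω_s¹ ⇒ overall = 41/10 × 39/110 = 1599/1100

1599/1100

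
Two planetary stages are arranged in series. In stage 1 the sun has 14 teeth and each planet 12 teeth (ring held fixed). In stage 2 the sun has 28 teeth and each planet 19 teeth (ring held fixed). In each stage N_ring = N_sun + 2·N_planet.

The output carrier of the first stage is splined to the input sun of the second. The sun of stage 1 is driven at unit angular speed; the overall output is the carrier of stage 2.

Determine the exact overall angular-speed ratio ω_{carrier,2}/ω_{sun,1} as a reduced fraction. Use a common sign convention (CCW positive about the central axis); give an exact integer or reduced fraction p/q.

Stage 1: N_ring = 14 + 2·12 = 38
Stage 1: 14(ω_s−ω_c) = −38(ω_r−ω_c),  ω_r=0, ω_s=1
Stage 1: 14(1−ω_c) = −38(0−ω_c)  ⇒  52ω_c = 14  ⇒  ω_c = 7/26
  ⇒ ω_c¹/ω_s¹ = 7/26
Stage 2: N_ring = 28 + 2·19 = 66
Stage 2: 28(ω_s−ω_c) = −66(ω_r−ω_c),  ω_r=0, ω_s=1
Stage 2: 28(1−ω_c) = −66(0−ω_c)  ⇒  94ω_c = 28  ⇒  ω_c = 14/47
  ⇒ ω_c²/ω_s² = 14/47
Coupling ω_s² = ω_c¹ ⇒ overall = 7/26 × 14/47 = 49/611

49/611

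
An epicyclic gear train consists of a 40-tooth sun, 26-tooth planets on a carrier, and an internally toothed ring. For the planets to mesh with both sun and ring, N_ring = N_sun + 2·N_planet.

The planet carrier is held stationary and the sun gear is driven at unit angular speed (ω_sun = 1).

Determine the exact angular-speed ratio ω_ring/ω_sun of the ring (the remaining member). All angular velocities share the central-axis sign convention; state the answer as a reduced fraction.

N_ring = 40 + 2·26 = 92
40(ω_s−ω_c) = −92(ω_r−ω_c),  ω_c=0, ω_s=1
ω_r = 0 − (40/92)(1−0) = -10/23
ω_r/ω_s = -10/23

-10/23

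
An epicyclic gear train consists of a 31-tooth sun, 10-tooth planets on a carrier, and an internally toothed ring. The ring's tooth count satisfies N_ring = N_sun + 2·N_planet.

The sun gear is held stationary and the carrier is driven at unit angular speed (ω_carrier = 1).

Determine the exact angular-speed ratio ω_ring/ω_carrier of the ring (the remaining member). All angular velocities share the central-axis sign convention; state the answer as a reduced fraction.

N_ring = 31 + 2·10 = 51
31(ω_s−ω_c) = −51(ω_r−ω_c),  ω_s=0, ω_c=1
ω_r = 1 − (31/51)(0−1) = 82/51
ω_r/ω_c = 82/51

82/51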